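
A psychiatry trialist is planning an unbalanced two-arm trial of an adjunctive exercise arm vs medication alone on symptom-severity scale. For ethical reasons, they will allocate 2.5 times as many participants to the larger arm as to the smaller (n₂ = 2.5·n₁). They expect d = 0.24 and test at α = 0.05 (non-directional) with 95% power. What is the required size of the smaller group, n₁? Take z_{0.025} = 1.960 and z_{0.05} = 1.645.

n₁ = 316

With allocation ratio k = n₂/n₁ = 2.5, Var(x̄₁−x̄₂) = σ²(1/n₁ + 1/(k·n₁)) = σ²·(k+1)/(k·n₁).
So n₁ = (1 + 1/k)·((z_{α/2} + z_β)/d)² = 1.400 × (3.605/0.24)².
n₁ = 1.400 × 225.63 = 315.9.
Round up: n₁ = 316, giving n₂ = 2.5 × 316 = 790.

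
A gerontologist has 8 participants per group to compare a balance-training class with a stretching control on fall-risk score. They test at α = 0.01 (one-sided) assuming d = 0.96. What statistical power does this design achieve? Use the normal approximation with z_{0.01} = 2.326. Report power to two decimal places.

For two equal groups, power = Φ(d·√(n/2) − z_{α}).
d·√(n/2) = 0.96 × √(8/2) = 0.96 × 2.000 = 1.920.
z_β = 1.920 − 2.326 = -0.406.
Power = Φ(-0.406) = 0.342.

power ≈ 0.34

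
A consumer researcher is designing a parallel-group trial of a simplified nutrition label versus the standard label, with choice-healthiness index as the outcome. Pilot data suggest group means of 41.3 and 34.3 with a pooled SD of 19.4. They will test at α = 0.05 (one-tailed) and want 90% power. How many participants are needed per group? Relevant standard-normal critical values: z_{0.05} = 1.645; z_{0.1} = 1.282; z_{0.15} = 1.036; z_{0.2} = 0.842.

Cohen's d = |M₁ − M₂| / SD_pooled = |41.3 − 34.3| / 19.4 = 7.0 / 19.4 = 0.361.
For two independent groups with equal n: n = 2·((z_{α} + z_β) / d)².
z_{α} + z_β = 1.645 + 1.282 = 2.927.
n = 2 × (2.927 / 0.361)² = 2 × 8.108² = 2 × 65.74 = 131.5.
Round up to the next whole participant.

n = 132 per group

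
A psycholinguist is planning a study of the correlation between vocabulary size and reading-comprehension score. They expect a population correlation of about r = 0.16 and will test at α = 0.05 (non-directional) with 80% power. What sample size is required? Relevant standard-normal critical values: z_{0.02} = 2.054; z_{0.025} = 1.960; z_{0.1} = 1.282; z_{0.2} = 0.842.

Fisher's z: C = ½·ln((1+r)/(1−r)) = ½·ln(1.3810) = 0.1614.
n = ((z_{α/2} + z_β)/C)² + 3.
(1.960 + 0.842) / 0.1614 = 2.802 / 0.1614 = 17.361.
n = 17.361² + 3 = 301.39 + 3 = 304.4.
Round up.

n = 305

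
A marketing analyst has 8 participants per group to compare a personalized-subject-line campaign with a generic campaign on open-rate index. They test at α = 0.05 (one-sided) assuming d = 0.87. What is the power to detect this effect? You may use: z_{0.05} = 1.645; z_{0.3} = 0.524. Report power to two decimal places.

For two equal groups, power = Φ(d·√(n/2) − z_{α}).
d·√(n/2) = 0.87 × √(8/2) = 0.87 × 2.000 = 1.740.
z_β = 1.740 − 1.645 = 0.095.
Power = Φ(0.095) = 0.538.

power ≈ 0.54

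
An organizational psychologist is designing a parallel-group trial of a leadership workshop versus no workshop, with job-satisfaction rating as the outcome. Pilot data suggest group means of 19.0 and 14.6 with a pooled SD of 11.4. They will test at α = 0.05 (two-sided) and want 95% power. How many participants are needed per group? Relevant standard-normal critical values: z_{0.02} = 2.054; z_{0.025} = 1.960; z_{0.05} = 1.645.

Cohen's d = |M₁ − M₂| / SD_pooled = |19.0 − 14.6| / 11.4 = 4.4 / 11.4 = 0.386.
For two independent groups with equal n: n = 2·((z_{α/2} + z_β) / d)².
z_{α/2} + z_β = 1.960 + 1.645 = 3.605.
n = 2 × (3.605 / 0.386)² = 2 × 9.339² = 2 × 87.22 = 174.4.
Round up to the next whole participant.

n = 175 per group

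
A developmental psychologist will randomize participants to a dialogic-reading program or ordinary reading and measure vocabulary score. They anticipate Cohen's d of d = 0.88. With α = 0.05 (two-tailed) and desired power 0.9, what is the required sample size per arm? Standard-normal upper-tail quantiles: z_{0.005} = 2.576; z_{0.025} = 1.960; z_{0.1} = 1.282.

For two independent groups with equal n: n = 2·((z_{α/2} + z_β) / d)².
z_{α/2} + z_β = 1.960 + 1.282 = 3.242.
n = 2 × (3.242 / 0.88)² = 2 × 3.684² = 2 × 13.57 = 27.1.
Round up to the next whole participant.

n = 28 per group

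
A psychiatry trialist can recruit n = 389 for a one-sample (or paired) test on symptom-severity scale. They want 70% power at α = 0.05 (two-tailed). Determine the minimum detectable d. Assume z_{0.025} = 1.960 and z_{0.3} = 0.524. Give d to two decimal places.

d_min ≈ 0.13

For a single sample (or paired design) of n = 389: d_min = (z_{α/2} + z_β)/√n.
z-sum = 1.960 + 0.524 = 2.484.
d_min = 2.484 / √389 = 2.484 / 19.723 = 0.126.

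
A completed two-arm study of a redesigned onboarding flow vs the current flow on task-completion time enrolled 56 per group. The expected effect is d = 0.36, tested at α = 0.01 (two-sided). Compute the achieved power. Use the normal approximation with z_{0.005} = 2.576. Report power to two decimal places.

power ≈ 0.25

For two equal groups, power = Φ(d·√(n/2) − z_{α/2}).
d·√(n/2) = 0.36 × √(56/2) = 0.36 × 5.292 = 1.905.
z_β = 1.905 − 2.576 = -0.671.
Power = Φ(-0.671) = 0.251.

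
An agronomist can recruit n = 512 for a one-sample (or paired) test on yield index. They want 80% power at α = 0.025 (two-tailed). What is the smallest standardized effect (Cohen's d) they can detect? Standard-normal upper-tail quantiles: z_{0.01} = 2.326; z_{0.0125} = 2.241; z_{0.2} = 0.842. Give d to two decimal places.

d_min ≈ 0.14

For a single sample (or paired design) of n = 512: d_min = (z_{α/2} + z_β)/√n.
z-sum = 2.241 + 0.842 = 3.083.
d_min = 3.083 / √512 = 3.083 / 22.627 = 0.136.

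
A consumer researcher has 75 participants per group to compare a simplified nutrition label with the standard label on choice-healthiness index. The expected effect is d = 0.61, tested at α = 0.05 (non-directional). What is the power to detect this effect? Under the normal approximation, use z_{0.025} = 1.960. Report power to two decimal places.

power ≈ 0.96

For two equal groups, power = Φ(d·√(n/2) − z_{α/2}).
d·√(n/2) = 0.61 × √(75/2) = 0.61 × 6.124 = 3.735.
z_β = 3.735 − 1.960 = 1.775.
Power = Φ(1.775) = 0.962.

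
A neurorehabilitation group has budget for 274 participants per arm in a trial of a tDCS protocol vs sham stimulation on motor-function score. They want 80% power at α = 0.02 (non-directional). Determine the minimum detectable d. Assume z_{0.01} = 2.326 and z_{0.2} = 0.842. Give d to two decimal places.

d_min ≈ 0.27

For two independent groups of n = 274 each: d_min = (z_{α/2} + z_β)·√(2/n).
z-sum = 2.326 + 0.842 = 3.168.
d_min = 3.168 × √(2/274) = 3.168 × 0.0854 = 0.271.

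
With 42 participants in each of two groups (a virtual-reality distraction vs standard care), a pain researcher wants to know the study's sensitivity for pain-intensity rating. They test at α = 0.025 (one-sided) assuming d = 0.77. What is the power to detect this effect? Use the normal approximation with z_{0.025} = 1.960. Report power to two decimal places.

For two equal groups, power = Φ(d·√(n/2) − z_{α}).
d·√(n/2) = 0.77 × √(42/2) = 0.77 × 4.583 = 3.529.
z_β = 3.529 − 1.960 = 1.569.
Power = Φ(1.569) = 0.942.

power ≈ 0.94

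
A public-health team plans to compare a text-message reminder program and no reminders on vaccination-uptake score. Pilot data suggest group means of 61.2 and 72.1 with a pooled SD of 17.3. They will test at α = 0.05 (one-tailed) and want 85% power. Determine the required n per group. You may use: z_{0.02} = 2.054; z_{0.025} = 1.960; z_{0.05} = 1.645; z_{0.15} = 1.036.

Cohen's d = |M₁ − M₂| / SD_pooled = |61.2 − 72.1| / 17.3 = 10.9 / 17.3 = 0.630.
For two independent groups with equal n: n = 2·((z_{α} + z_β) / d)².
z_{α} + z_β = 1.645 + 1.036 = 2.681.
n = 2 × (2.681 / 0.630)² = 2 × 4.256² = 2 × 18.11 = 36.2.
Round up to the next whole participant.

n = 37 per group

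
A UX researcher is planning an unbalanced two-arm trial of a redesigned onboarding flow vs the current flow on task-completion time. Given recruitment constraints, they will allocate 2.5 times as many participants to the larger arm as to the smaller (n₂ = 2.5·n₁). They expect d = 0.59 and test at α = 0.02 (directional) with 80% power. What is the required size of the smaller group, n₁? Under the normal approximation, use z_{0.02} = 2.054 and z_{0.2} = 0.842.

n₁ = 34

With allocation ratio k = n₂/n₁ = 2.5, Var(x̄₁−x̄₂) = σ²(1/n₁ + 1/(k·n₁)) = σ²·(k+1)/(k·n₁).
So n₁ = (1 + 1/k)·((z_{α} + z_β)/d)² = 1.400 × (2.896/0.59)².
n₁ = 1.400 × 24.09 = 33.7.
Round up: n₁ = 34, giving n₂ = 2.5 × 34 = 85.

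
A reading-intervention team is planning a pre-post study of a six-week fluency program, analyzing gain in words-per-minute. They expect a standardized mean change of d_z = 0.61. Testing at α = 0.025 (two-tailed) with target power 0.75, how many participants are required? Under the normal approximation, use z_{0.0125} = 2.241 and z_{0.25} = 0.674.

For a paired (one-sample on differences) test: n = ((z_{α/2} + z_β) / d)².
z_{α/2} + z_β = 2.241 + 0.674 = 2.915.
n = (2.915 / 0.61)² = 4.779² = 22.84.
Round up.

n = 23 pairs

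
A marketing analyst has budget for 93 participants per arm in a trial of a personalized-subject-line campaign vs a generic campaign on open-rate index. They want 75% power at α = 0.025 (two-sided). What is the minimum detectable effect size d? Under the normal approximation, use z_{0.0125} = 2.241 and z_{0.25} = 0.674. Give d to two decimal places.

d_min ≈ 0.43

For two independent groups of n = 93 each: d_min = (z_{α/2} + z_β)·√(2/n).
z-sum = 2.241 + 0.674 = 2.915.
d_min = 2.915 × √(2/93) = 2.915 × 0.1466 = 0.427.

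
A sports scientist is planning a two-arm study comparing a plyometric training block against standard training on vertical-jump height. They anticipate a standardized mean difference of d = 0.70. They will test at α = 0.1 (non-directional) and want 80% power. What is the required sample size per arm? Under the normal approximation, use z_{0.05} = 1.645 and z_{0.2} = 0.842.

For two independent groups with equal n: n = 2·((z_{α/2} + z_β) / d)².
z_{α/2} + z_β = 1.645 + 0.842 = 2.487.
n = 2 × (2.487 / 0.70)² = 2 × 3.553² = 2 × 12.62 = 25.2.
Round up to the next whole participant.

n = 26 per group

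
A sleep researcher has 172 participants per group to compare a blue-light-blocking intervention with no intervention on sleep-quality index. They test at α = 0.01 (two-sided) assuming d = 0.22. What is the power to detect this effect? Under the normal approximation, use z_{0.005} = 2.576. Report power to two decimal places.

power ≈ 0.30

For two equal groups, power = Φ(d·√(n/2) − z_{α/2}).
d·√(n/2) = 0.22 × √(172/2) = 0.22 × 9.274 = 2.040.
z_β = 2.040 − 2.576 = -0.536.
Power = Φ(-0.536) = 0.296.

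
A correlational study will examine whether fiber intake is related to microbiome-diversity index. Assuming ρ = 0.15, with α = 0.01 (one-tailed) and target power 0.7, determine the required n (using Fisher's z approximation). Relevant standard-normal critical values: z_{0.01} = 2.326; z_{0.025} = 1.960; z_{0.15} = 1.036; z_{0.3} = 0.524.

n = 359

Fisher's z: C = ½·ln((1+r)/(1−r)) = ½·ln(1.3529) = 0.1511.
n = ((z_{α} + z_β)/C)² + 3.
(2.326 + 0.524) / 0.1511 = 2.850 / 0.1511 = 18.862.
n = 18.862² + 3 = 355.76 + 3 = 358.8.
Round up.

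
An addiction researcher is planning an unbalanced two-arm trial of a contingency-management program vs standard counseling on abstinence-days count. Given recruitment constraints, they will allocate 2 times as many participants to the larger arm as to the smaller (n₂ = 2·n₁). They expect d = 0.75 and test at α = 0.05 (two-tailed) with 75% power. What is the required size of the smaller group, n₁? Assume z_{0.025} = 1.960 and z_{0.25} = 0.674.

With allocation ratio k = n₂/n₁ = 2, Var(x̄₁−x̄₂) = σ²(1/n₁ + 1/(k·n₁)) = σ²·(k+1)/(k·n₁).
So n₁ = (1 + 1/k)·((z_{α/2} + z_β)/d)² = 1.500 × (2.634/0.75)².
n₁ = 1.500 × 12.33 = 18.5.
Round up: n₁ = 19, giving n₂ = 2 × 19 = 38.

n₁ = 19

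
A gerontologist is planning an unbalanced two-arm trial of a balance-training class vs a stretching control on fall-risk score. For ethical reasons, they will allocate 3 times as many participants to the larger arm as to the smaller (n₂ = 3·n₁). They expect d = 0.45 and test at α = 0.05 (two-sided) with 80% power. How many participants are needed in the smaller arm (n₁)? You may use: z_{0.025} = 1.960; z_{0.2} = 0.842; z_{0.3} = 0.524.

With allocation ratio k = n₂/n₁ = 3, Var(x̄₁−x̄₂) = σ²(1/n₁ + 1/(k·n₁)) = σ²·(k+1)/(k·n₁).
So n₁ = (1 + 1/k)·((z_{α/2} + z_β)/d)² = 1.333 × (2.802/0.45)².
n₁ = 1.333 × 38.77 = 51.7.
Round up: n₁ = 52, giving n₂ = 3 × 52 = 156.

n₁ = 52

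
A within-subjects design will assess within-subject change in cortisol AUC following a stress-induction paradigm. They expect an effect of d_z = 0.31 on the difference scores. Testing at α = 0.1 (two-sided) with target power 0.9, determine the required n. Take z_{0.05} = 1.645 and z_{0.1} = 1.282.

n = 90 pairs

For a paired (one-sample on differences) test: n = ((z_{α/2} + z_β) / d)².
z_{α/2} + z_β = 1.645 + 1.282 = 2.927.
n = (2.927 / 0.31)² = 9.442² = 89.15.
Round up.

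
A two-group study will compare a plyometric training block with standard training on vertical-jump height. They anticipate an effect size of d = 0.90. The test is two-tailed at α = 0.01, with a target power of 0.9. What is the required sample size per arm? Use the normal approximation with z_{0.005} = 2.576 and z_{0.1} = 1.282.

For two independent groups with equal n: n = 2·((z_{α/2} + z_β) / d)².
z_{α/2} + z_β = 2.576 + 1.282 = 3.858.
n = 2 × (3.858 / 0.90)² = 2 × 4.287² = 2 × 18.38 = 36.8.
Round up to the next whole participant.

n = 37 per group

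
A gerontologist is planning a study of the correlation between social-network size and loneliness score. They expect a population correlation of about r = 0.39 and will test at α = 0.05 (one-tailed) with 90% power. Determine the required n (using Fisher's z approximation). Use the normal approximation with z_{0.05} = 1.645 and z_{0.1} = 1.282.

Fisher's z: C = ½·ln((1+r)/(1−r)) = ½·ln(2.2787) = 0.4118.
n = ((z_{α} + z_β)/C)² + 3.
(1.645 + 1.282) / 0.4118 = 2.927 / 0.4118 = 7.108.
n = 7.108² + 3 = 50.52 + 3 = 53.5.
Round up.

n = 54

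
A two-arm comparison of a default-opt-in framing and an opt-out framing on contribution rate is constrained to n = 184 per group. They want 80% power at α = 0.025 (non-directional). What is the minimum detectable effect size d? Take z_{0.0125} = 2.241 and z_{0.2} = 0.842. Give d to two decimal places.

d_min ≈ 0.32

For two independent groups of n = 184 each: d_min = (z_{α/2} + z_β)·√(2/n).
z-sum = 2.241 + 0.842 = 3.083.
d_min = 3.083 × √(2/184) = 3.083 × 0.1043 = 0.321.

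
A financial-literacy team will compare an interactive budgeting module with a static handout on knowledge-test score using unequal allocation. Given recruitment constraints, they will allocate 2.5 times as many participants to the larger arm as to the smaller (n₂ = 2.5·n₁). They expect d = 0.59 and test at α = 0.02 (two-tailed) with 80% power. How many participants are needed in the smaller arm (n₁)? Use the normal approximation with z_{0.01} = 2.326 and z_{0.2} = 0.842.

With allocation ratio k = n₂/n₁ = 2.5, Var(x̄₁−x̄₂) = σ²(1/n₁ + 1/(k·n₁)) = σ²·(k+1)/(k·n₁).
So n₁ = (1 + 1/k)·((z_{α/2} + z_β)/d)² = 1.400 × (3.168/0.59)².
n₁ = 1.400 × 28.83 = 40.4.
Round up: n₁ = 41, giving n₂ = ⌈2.5 × 41⌉ = ⌈102.5⌉ = 103.

n₁ = 41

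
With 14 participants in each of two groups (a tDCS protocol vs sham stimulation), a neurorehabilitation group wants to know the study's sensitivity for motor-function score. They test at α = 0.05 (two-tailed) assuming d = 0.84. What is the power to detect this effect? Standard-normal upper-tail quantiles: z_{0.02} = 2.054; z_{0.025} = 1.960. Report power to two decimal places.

power ≈ 0.60

For two equal groups, power = Φ(d·√(n/2) − z_{α/2}).
d·√(n/2) = 0.84 × √(14/2) = 0.84 × 2.646 = 2.222.
z_β = 2.222 − 1.960 = 0.262.
Power = Φ(0.262) = 0.604.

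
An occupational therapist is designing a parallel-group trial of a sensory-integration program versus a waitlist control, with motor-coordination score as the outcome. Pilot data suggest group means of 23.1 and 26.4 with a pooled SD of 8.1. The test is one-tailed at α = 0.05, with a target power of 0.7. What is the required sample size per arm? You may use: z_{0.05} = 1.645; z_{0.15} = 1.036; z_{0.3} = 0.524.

Cohen's d = |M₁ − M₂| / SD_pooled = |23.1 − 26.4| / 8.1 = 3.3 / 8.1 = 0.407.
For two independent groups with equal n: n = 2·((z_{α} + z_β) / d)².
z_{α} + z_β = 1.645 + 0.524 = 2.169.
n = 2 × (2.169 / 0.407)² = 2 × 5.329² = 2 × 28.40 = 56.8.
Round up to the next whole participant.

n = 57 per group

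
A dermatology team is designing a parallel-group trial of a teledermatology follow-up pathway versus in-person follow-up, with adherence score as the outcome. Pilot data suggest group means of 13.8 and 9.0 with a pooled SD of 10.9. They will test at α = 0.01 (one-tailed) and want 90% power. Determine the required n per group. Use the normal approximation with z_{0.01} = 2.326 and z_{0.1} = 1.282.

Cohen's d = |M₁ − M₂| / SD_pooled = |13.8 − 9.0| / 10.9 = 4.8 / 10.9 = 0.440.
For two independent groups with equal n: n = 2·((z_{α} + z_β) / d)².
z_{α} + z_β = 2.326 + 1.282 = 3.608.
n = 2 × (3.608 / 0.440)² = 2 × 8.200² = 2 × 67.24 = 134.5.
Round up to the next whole participant.

n = 135 per group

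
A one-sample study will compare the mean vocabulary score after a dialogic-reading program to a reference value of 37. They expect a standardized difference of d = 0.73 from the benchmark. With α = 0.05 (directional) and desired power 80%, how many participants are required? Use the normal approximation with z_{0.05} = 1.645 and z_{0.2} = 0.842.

n = 12

For a one-sample test: n = ((z_{α} + z_β) / d)².
z_{α} + z_β = 1.645 + 0.842 = 2.487.
n = (2.487 / 0.73)² = 3.407² = 11.61.
Round up.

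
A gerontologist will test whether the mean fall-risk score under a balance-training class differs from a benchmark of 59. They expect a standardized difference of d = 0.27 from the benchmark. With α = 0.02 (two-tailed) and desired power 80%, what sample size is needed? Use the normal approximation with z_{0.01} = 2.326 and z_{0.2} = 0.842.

For a one-sample test: n = ((z_{α/2} + z_β) / d)².
z_{α/2} + z_β = 2.326 + 0.842 = 3.168.
n = (3.168 / 0.27)² = 11.733² = 137.67.
Round up.

n = 138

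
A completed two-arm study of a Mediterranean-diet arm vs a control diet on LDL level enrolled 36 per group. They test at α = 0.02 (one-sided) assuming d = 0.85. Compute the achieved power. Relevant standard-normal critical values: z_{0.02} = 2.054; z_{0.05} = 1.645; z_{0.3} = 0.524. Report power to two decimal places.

For two equal groups, power = Φ(d·√(n/2) − z_{α}).
d·√(n/2) = 0.85 × √(36/2) = 0.85 × 4.243 = 3.606.
z_β = 3.606 − 2.054 = 1.552.
Power = Φ(1.552) = 0.940.

power ≈ 0.94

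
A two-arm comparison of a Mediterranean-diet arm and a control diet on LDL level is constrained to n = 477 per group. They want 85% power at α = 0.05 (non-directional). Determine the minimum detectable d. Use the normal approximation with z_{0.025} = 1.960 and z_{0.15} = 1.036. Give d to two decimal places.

d_min ≈ 0.19

For two independent groups of n = 477 each: d_min = (z_{α/2} + z_β)·√(2/n).
z-sum = 1.960 + 1.036 = 2.996.
d_min = 2.996 × √(2/477) = 2.996 × 0.0648 = 0.194.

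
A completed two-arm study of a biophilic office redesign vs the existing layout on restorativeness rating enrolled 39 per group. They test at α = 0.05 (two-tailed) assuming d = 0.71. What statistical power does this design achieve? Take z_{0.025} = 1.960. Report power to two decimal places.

For two equal groups, power = Φ(d·√(n/2) − z_{α/2}).
d·√(n/2) = 0.71 × √(39/2) = 0.71 × 4.416 = 3.135.
z_β = 3.135 − 1.960 = 1.175.
Power = Φ(1.175) = 0.880.

power ≈ 0.88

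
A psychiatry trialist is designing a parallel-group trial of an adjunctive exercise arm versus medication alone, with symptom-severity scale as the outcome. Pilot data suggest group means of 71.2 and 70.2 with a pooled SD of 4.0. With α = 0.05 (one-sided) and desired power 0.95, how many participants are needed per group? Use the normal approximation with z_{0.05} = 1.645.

Cohen's d = |M₁ − M₂| / SD_pooled = |71.2 − 70.2| / 4.0 = 1.0 / 4.0 = 0.250.
For two independent groups with equal n: n = 2·((z_{α} + z_β) / d)².
z_{α} + z_β = 1.645 + 1.645 = 3.290.
n = 2 × (3.290 / 0.250)² = 2 × 13.160² = 2 × 173.19 = 346.4.
Round up to the next whole participant.

n = 347 per group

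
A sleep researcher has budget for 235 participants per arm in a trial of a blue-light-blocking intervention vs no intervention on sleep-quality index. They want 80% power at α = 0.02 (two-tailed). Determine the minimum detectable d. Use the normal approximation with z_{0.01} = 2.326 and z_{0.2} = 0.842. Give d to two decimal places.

d_min ≈ 0.29

For two independent groups of n = 235 each: d_min = (z_{α/2} + z_β)·√(2/n).
z-sum = 2.326 + 0.842 = 3.168.
d_min = 3.168 × √(2/235) = 3.168 × 0.0923 = 0.292.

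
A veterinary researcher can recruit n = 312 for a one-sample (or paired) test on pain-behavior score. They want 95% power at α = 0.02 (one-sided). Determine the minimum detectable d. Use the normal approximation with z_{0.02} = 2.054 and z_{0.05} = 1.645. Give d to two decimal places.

d_min ≈ 0.21

For a single sample (or paired design) of n = 312: d_min = (z_{α} + z_β)/√n.
z-sum = 2.054 + 1.645 = 3.699.
d_min = 3.699 / √312 = 3.699 / 17.664 = 0.209.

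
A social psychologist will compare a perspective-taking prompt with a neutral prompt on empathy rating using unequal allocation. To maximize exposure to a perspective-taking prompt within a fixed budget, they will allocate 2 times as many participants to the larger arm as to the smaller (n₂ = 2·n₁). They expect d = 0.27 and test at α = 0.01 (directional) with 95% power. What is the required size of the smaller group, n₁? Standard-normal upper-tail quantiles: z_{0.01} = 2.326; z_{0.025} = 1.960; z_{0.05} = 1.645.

With allocation ratio k = n₂/n₁ = 2, Var(x̄₁−x̄₂) = σ²(1/n₁ + 1/(k·n₁)) = σ²·(k+1)/(k·n₁).
So n₁ = (1 + 1/k)·((z_{α} + z_β)/d)² = 1.500 × (3.971/0.27)².
n₁ = 1.500 × 216.31 = 324.5.
Round up: n₁ = 325, giving n₂ = 2 × 325 = 650.

n₁ = 325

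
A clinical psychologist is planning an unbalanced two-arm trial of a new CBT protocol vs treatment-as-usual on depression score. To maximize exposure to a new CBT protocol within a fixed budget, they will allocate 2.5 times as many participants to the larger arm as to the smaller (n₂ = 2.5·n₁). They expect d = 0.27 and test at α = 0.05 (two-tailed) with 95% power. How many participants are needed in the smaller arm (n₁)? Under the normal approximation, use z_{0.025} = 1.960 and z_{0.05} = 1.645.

n₁ = 250

With allocation ratio k = n₂/n₁ = 2.5, Var(x̄₁−x̄₂) = σ²(1/n₁ + 1/(k·n₁)) = σ²·(k+1)/(k·n₁).
So n₁ = (1 + 1/k)·((z_{α/2} + z_β)/d)² = 1.400 × (3.605/0.27)².
n₁ = 1.400 × 178.27 = 249.6.
Round up: n₁ = 250, giving n₂ = 2.5 × 250 = 625.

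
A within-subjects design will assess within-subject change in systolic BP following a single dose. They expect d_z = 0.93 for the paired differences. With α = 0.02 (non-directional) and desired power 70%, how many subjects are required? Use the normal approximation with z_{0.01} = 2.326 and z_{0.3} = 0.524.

n = 10 pairs

For a paired (one-sample on differences) test: n = ((z_{α/2} + z_β) / d)².
z_{α/2} + z_β = 2.326 + 0.524 = 2.850.
n = (2.850 / 0.93)² = 3.065² = 9.39.
Round up.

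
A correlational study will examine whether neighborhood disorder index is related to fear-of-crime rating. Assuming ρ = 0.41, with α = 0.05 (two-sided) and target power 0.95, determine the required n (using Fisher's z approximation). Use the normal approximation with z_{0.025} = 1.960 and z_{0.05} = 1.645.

n = 72

Fisher's z: C = ½·ln((1+r)/(1−r)) = ½·ln(2.3898) = 0.4356.
n = ((z_{α/2} + z_β)/C)² + 3.
(1.960 + 1.645) / 0.4356 = 3.605 / 0.4356 = 8.276.
n = 8.276² + 3 = 68.49 + 3 = 71.5.
Round up.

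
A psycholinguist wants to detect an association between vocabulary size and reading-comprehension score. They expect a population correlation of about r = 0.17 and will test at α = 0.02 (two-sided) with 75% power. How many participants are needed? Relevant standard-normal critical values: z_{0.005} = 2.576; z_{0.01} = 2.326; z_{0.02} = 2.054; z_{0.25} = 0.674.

n = 309

Fisher's z: C = ½·ln((1+r)/(1−r)) = ½·ln(1.4096) = 0.1717.
n = ((z_{α/2} + z_β)/C)² + 3.
(2.326 + 0.674) / 0.1717 = 3.000 / 0.1717 = 17.472.
n = 17.472² + 3 = 305.28 + 3 = 308.3.
Round up.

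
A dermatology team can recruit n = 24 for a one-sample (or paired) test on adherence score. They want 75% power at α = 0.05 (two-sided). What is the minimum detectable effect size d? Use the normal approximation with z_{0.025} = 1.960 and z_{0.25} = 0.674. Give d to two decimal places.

d_min ≈ 0.54

For a single sample (or paired design) of n = 24: d_min = (z_{α/2} + z_β)/√n.
z-sum = 1.960 + 0.674 = 2.634.
d_min = 2.634 / √24 = 2.634 / 4.899 = 0.538.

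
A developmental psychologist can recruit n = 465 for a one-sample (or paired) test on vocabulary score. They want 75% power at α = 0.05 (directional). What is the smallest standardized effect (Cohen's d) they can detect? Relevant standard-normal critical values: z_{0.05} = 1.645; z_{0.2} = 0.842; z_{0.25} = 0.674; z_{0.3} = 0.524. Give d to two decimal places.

For a single sample (or paired design) of n = 465: d_min = (z_{α} + z_β)/√n.
z-sum = 1.645 + 0.674 = 2.319.
d_min = 2.319 / √465 = 2.319 / 21.564 = 0.108.

d_min ≈ 0.11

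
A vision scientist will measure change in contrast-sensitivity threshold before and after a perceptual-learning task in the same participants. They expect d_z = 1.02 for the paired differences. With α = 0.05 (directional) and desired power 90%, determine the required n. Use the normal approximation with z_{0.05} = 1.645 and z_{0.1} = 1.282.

For a paired (one-sample on differences) test: n = ((z_{α} + z_β) / d)².
z_{α} + z_β = 1.645 + 1.282 = 2.927.
n = (2.927 / 1.02)² = 2.870² = 8.23.
Round up.

n = 9 pairs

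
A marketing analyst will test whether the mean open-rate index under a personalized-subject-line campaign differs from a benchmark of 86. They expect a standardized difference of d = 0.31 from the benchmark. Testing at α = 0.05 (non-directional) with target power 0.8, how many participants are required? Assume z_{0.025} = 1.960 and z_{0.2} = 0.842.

n = 82

For a one-sample test: n = ((z_{α/2} + z_β) / d)².
z_{α/2} + z_β = 1.960 + 0.842 = 2.802.
n = (2.802 / 0.31)² = 9.039² = 81.70.
Round up.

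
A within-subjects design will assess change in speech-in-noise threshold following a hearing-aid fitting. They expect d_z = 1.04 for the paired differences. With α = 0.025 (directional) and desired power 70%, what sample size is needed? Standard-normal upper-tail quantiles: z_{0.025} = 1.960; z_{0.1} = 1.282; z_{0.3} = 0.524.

n = 6 pairs

For a paired (one-sample on differences) test: n = ((z_{α} + z_β) / d)².
z_{α} + z_β = 1.960 + 0.524 = 2.484.
n = (2.484 / 1.04)² = 2.388² = 5.70.
Round up.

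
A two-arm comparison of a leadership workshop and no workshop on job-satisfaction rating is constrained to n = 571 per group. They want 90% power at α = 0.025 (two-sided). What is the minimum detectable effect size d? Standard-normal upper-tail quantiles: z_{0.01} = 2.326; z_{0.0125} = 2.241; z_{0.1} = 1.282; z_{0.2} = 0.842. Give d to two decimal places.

d_min ≈ 0.21

For two independent groups of n = 571 each: d_min = (z_{α/2} + z_β)·√(2/n).
z-sum = 2.241 + 1.282 = 3.523.
d_min = 3.523 × √(2/571) = 3.523 × 0.0592 = 0.209.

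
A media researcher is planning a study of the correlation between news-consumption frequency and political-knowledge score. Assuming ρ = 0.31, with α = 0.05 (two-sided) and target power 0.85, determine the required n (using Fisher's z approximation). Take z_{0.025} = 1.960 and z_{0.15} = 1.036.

Fisher's z: C = ½·ln((1+r)/(1−r)) = ½·ln(1.8986) = 0.3205.
n = ((z_{α/2} + z_β)/C)² + 3.
(1.960 + 1.036) / 0.3205 = 2.996 / 0.3205 = 9.348.
n = 9.348² + 3 = 87.38 + 3 = 90.4.
Round up.

n = 91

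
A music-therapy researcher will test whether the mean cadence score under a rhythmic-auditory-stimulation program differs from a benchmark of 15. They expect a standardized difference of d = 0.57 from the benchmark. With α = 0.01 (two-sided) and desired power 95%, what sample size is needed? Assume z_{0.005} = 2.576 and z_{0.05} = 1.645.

For a one-sample test: n = ((z_{α/2} + z_β) / d)².
z_{α/2} + z_β = 2.576 + 1.645 = 4.221.
n = (4.221 / 0.57)² = 7.405² = 54.84.
Round up.

n = 55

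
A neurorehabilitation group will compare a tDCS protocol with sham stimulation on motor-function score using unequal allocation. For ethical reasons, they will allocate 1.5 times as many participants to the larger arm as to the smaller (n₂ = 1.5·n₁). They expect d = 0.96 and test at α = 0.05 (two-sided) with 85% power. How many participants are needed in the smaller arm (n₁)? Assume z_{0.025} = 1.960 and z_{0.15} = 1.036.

n₁ = 17

With allocation ratio k = n₂/n₁ = 1.5, Var(x̄₁−x̄₂) = σ²(1/n₁ + 1/(k·n₁)) = σ²·(k+1)/(k·n₁).
So n₁ = (1 + 1/k)·((z_{α/2} + z_β)/d)² = 1.667 × (2.996/0.96)².
n₁ = 1.667 × 9.74 = 16.2.
Round up: n₁ = 17, giving n₂ = ⌈1.5 × 17⌉ = ⌈25.5⌉ = 26.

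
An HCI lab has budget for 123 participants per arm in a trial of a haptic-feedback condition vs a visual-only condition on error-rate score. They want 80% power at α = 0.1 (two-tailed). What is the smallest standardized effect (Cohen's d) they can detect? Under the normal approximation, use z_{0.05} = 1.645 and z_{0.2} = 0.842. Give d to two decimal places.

For two independent groups of n = 123 each: d_min = (z_{α/2} + z_β)·√(2/n).
z-sum = 1.645 + 0.842 = 2.487.
d_min = 2.487 × √(2/123) = 2.487 × 0.1275 = 0.317.

d_min ≈ 0.32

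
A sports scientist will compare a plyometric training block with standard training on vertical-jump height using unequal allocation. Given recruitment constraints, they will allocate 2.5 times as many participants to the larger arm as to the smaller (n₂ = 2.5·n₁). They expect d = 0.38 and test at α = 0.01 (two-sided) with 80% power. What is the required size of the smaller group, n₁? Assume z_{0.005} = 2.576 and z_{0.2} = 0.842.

n₁ = 114

With allocation ratio k = n₂/n₁ = 2.5, Var(x̄₁−x̄₂) = σ²(1/n₁ + 1/(k·n₁)) = σ²·(k+1)/(k·n₁).
So n₁ = (1 + 1/k)·((z_{α/2} + z_β)/d)² = 1.400 × (3.418/0.38)².
n₁ = 1.400 × 80.91 = 113.3.
Round up: n₁ = 114, giving n₂ = 2.5 × 114 = 285.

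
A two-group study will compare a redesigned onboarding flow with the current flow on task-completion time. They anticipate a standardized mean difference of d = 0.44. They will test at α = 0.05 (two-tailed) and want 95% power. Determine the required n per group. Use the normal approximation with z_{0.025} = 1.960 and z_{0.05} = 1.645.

For two independent groups with equal n: n = 2·((z_{α/2} + z_β) / d)².
z_{α/2} + z_β = 1.960 + 1.645 = 3.605.
n = 2 × (3.605 / 0.44)² = 2 × 8.193² = 2 × 67.13 = 134.3.
Round up to the next whole participant.

n = 135 per group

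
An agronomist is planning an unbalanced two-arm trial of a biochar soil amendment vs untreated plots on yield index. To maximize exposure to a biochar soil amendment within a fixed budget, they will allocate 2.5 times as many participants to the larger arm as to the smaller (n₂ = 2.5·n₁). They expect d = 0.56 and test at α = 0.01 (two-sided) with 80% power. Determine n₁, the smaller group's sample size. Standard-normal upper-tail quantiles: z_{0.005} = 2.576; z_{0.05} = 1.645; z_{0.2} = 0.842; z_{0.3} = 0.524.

n₁ = 53

With allocation ratio k = n₂/n₁ = 2.5, Var(x̄₁−x̄₂) = σ²(1/n₁ + 1/(k·n₁)) = σ²·(k+1)/(k·n₁).
So n₁ = (1 + 1/k)·((z_{α/2} + z_β)/d)² = 1.400 × (3.418/0.56)².
n₁ = 1.400 × 37.25 = 52.2.
Round up: n₁ = 53, giving n₂ = ⌈2.5 × 53⌉ = ⌈132.5⌉ = 133.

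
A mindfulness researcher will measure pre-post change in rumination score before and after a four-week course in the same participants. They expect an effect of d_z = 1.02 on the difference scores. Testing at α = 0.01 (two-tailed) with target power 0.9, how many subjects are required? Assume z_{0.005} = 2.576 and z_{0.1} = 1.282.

For a paired (one-sample on differences) test: n = ((z_{α/2} + z_β) / d)².
z_{α/2} + z_β = 2.576 + 1.282 = 3.858.
n = (3.858 / 1.02)² = 3.782² = 14.31.
Round up.

n = 15 pairs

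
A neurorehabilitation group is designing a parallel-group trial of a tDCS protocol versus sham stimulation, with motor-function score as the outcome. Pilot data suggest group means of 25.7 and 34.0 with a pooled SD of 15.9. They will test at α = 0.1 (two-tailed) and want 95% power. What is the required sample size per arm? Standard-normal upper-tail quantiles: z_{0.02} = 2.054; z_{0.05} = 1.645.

n = 80 per group

Cohen's d = |M₁ − M₂| / SD_pooled = |25.7 − 34.0| / 15.9 = 8.3 / 15.9 = 0.522.
For two independent groups with equal n: n = 2·((z_{α/2} + z_β) / d)².
z_{α/2} + z_β = 1.645 + 1.645 = 3.290.
n = 2 × (3.290 / 0.522)² = 2 × 6.303² = 2 × 39.72 = 79.4.
Round up to the next whole participant.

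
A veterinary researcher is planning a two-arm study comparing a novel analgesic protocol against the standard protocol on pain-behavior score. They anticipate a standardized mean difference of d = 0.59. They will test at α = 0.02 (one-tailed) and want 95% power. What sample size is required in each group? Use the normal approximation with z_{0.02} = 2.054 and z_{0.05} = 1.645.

For two independent groups with equal n: n = 2·((z_{α} + z_β) / d)².
z_{α} + z_β = 2.054 + 1.645 = 3.699.
n = 2 × (3.699 / 0.59)² = 2 × 6.269² = 2 × 39.31 = 78.6.
Round up to the next whole participant.

n = 79 per group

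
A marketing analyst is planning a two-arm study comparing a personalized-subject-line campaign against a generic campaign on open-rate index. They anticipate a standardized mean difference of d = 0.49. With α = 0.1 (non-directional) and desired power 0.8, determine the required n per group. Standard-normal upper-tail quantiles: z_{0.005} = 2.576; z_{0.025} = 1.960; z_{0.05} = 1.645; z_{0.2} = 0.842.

For two independent groups with equal n: n = 2·((z_{α/2} + z_β) / d)².
z_{α/2} + z_β = 1.645 + 0.842 = 2.487.
n = 2 × (2.487 / 0.49)² = 2 × 5.076² = 2 × 25.76 = 51.5.
Round up to the next whole participant.

n = 52 per group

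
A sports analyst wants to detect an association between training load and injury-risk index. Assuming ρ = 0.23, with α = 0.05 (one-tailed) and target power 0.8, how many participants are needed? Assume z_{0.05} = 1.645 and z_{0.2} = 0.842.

Fisher's z: C = ½·ln((1+r)/(1−r)) = ½·ln(1.5974) = 0.2342.
n = ((z_{α} + z_β)/C)² + 3.
(1.645 + 0.842) / 0.2342 = 2.487 / 0.2342 = 10.619.
n = 10.619² + 3 = 112.77 + 3 = 115.8.
Round up.

n = 116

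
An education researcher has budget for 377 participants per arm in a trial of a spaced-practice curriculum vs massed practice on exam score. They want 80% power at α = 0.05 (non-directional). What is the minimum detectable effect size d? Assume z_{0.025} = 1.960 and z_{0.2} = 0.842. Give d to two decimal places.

For two independent groups of n = 377 each: d_min = (z_{α/2} + z_β)·√(2/n).
z-sum = 1.960 + 0.842 = 2.802.
d_min = 2.802 × √(2/377) = 2.802 × 0.0728 = 0.204.

d_min ≈ 0.20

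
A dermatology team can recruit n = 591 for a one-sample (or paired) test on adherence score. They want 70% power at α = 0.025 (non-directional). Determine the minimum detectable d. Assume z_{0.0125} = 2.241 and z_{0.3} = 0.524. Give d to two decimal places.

For a single sample (or paired design) of n = 591: d_min = (z_{α/2} + z_β)/√n.
z-sum = 2.241 + 0.524 = 2.765.
d_min = 2.765 / √591 = 2.765 / 24.310 = 0.114.

d_min ≈ 0.11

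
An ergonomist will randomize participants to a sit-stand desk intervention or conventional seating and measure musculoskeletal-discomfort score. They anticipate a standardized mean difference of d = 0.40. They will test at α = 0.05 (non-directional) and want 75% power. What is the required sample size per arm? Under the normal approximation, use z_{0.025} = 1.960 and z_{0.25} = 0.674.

n = 87 per group

For two independent groups with equal n: n = 2·((z_{α/2} + z_β) / d)².
z_{α/2} + z_β = 1.960 + 0.674 = 2.634.
n = 2 × (2.634 / 0.40)² = 2 × 6.585² = 2 × 43.36 = 86.7.
Round up to the next whole participant.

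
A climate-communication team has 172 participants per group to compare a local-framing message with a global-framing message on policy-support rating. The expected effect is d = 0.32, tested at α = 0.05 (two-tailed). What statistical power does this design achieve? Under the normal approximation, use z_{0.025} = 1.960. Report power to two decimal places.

power ≈ 0.84

For two equal groups, power = Φ(d·√(n/2) − z_{α/2}).
d·√(n/2) = 0.32 × √(172/2) = 0.32 × 9.274 = 2.968.
z_β = 2.968 − 1.960 = 1.008.
Power = Φ(1.008) = 0.843.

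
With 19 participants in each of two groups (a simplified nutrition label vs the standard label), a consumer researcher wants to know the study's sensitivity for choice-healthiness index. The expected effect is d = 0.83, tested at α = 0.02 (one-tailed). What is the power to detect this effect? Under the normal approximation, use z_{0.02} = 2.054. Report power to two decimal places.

power ≈ 0.69

For two equal groups, power = Φ(d·√(n/2) − z_{α}).
d·√(n/2) = 0.83 × √(19/2) = 0.83 × 3.082 = 2.558.
z_β = 2.558 − 2.054 = 0.504.
Power = Φ(0.504) = 0.693.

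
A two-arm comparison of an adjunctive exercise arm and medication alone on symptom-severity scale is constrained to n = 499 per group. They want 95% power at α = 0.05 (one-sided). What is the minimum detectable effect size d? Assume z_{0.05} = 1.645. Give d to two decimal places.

For two independent groups of n = 499 each: d_min = (z_{α} + z_β)·√(2/n).
z-sum = 1.645 + 1.645 = 3.290.
d_min = 3.290 × √(2/499) = 3.290 × 0.0633 = 0.208.

d_min ≈ 0.21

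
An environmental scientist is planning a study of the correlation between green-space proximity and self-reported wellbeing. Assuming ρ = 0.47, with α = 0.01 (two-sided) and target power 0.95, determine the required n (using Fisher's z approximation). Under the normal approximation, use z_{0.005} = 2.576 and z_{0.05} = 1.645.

n = 72

Fisher's z: C = ½·ln((1+r)/(1−r)) = ½·ln(2.7736) = 0.5101.
n = ((z_{α/2} + z_β)/C)² + 3.
(2.576 + 1.645) / 0.5101 = 4.221 / 0.5101 = 8.275.
n = 8.275² + 3 = 68.47 + 3 = 71.5.
Round up.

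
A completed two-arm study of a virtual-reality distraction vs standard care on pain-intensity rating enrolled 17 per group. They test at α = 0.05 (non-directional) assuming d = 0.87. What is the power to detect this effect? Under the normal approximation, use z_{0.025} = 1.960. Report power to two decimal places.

power ≈ 0.72

For two equal groups, power = Φ(d·√(n/2) − z_{α/2}).
d·√(n/2) = 0.87 × √(17/2) = 0.87 × 2.915 = 2.536.
z_β = 2.536 − 1.960 = 0.576.
Power = Φ(0.576) = 0.718.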